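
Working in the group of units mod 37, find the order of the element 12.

9

Since 12 ∈ (Z/37Z)^×, its order divides φ(37) = 37 − 1 = 36 = 2^2 · 3^2.
Divisors of 36: 1, 2, 3, 4, 6, 9, 12, 18, 36.
Evaluate successive powers at the divisors of 36:
12^1 ≡ 12 (mod 37)
12^2 ≡ 33 (mod 37)
12^3 ≡ 26 (mod 37)
12^4 ≡ 16 (mod 37)
12^6 ≡ 10 (mod 37)
12^9 ≡ 1 (mod 37) ✓
So ord_37(12) = 9.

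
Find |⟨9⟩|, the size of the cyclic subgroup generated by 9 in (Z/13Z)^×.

ord(9) | φ(13) = 13 − 1 = 12 = 2^2 · 3.
Divisors of 12: 1, 2, 3, 4, 6, 12.
Evaluate successive powers at the divisors of 12:
9^1 ≡ 9
9^2 ≡ 3
9^3 ≡ 1
The smallest such exponent is 3, so the order of 9 is 3.

3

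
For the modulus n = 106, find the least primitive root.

φ(106) = φ(2)·φ(53) = 1·52 = 52 = 2^2 · 13.
Test candidates g = 2, 3, … against the prime factors q ∈ {2, 13} of φ(106): g is a generator iff g^(52/q) ≢ 1 for every such q.
g = 2: gcd(2, 106) = 2 > 1, not a unit — skip.
g = 3: 3^26 ≡ 105; 3^4 ≡ 81 — none is 1, so 3 is a primitive root.
Hence the least primitive root of 106 is 3.

3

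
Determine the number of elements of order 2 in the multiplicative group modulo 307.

φ(307) = 307 − 1 = 306 = 2 · 3^2 · 17.
In a cyclic group of order 306, there are φ(d) elements of order d for each divisor d of 306, and zero for non-divisors.
2 | 306, and φ(2) = 2 − 1 = 1.

1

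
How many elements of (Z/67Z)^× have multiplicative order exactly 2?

1

φ(67) = 67 − 1 = 66 = 2 · 3 · 11.
Since (Z/67Z)^× is cyclic of order 66, the number of elements of order d is φ(d) when d | 66 and 0 otherwise.
2 | 66, and φ(2) = 2 − 1 = 1.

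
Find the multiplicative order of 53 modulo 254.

126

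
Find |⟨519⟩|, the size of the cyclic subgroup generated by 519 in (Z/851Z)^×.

By Lagrange's theorem, ord_851(519) divides φ(851) = φ(23·37) = (23−1)·(37−1) = 22·36 = 792 = 2^3 · 3^2 · 11.
Divisors of 792: 1, 2, 3, 4, 6, 8, 9, 11, 12, 18, 22, 24, 33, 36, 44, 66, 72, 88, 99, 132, 198, 264, 396, 792.
Compute 519^d (mod 851) for the divisors d until we hit 1:
519^1 ≡ 519 (mod 851)
519^2 ≡ 445 (mod 851)
519^3 ≡ 334 (mod 851)
519^4 ≡ 593 (mod 851)
519^6 ≡ 75 (mod 851)
519^8 ≡ 186 (mod 851)
519^9 ≡ 371 (mod 851)
519^11 ≡ 1 (mod 851) ✓
So ord_851(519) = 11.

11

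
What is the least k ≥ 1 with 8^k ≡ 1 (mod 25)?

20

By Lagrange's theorem, ord_25(8) divides φ(25) = φ(5^2) = 5·(5−1) = 20 = 2^2 · 5.
Divisors of 20: 1, 2, 4, 5, 10, 20.
Evaluate successive powers at the divisors of 20:
8^1 ≡ 8 (mod 25)
8^2 ≡ 14 (mod 25)
8^4 ≡ 21 (mod 25)
8^5 ≡ 18 (mod 25)
8^10 ≡ 24 (mod 25)
8^20 ≡ 1 (mod 25) ✓
So ord_25(8) = 20.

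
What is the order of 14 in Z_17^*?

16

The order of 14 must divide φ(17) = 17 − 1 = 16 = 2^4.
Divisors of 16: 1, 2, 4, 8, 16.
Evaluate successive powers at the divisors of 16:
14^1 ≡ 14 (mod 17)
14^2 ≡ 9 (mod 17)
14^4 ≡ 13 (mod 17)
14^8 ≡ 16 (mod 17)
14^16 ≡ 1 (mod 17) ✓
Hence ord(14) = 16.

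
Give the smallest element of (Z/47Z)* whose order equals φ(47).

φ(47) = 47 − 1 = 46 = 2 · 23.
Test candidates g = 2, 3, … against the prime factors q ∈ {2, 23} of φ(47): g is a generator iff g^(46/q) ≢ 1 for every such q.
g = 2: 2^23 ≡ 1 — hits 1, so not a primitive root.
g = 3: 3^23 ≡ 1 — hits 1, so not a primitive root.
g = 4: 4^23 ≡ 1 — hits 1, so not a primitive root.
g = 5: 5^23 ≡ 46; 5^2 ≡ 25 — none is 1, so 5 is a primitive root.
The smallest primitive root modulo 47 is 5.

5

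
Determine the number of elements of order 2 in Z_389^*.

1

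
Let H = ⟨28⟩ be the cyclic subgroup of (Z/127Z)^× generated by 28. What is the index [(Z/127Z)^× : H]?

ord(28) | φ(127) = 127 − 1 = 126 = 2 · 3^2 · 7.
Divisors of 126: 1, 2, 3, 6, 7, 9, 14, 18, 21, 42, 63, 126.
Test each divisor d:
28^1 ≡ 28 (mod 127)
28^2 ≡ 22 (mod 127)
28^3 ≡ 108 (mod 127)
28^6 ≡ 107 (mod 127)
28^7 ≡ 75 (mod 127)
28^9 ≡ 126 (mod 127)
28^14 ≡ 37 (mod 127)
28^18 ≡ 1 (mod 127) ✓
The order of 28 is 18, so the subgroup it generates has 18 elements.
Index = |(Z/127Z)^×| / |⟨28⟩| = 126 / 18 = 7.

7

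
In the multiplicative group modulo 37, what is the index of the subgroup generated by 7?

4

Since 7 ∈ (Z/37Z)^×, its order divides φ(37) = 37 − 1 = 36 = 2^2 · 3^2.
Divisors of 36: 1, 2, 3, 4, 6, 9, 12, 18, 36.
Evaluate successive powers at the divisors of 36:
7^1 ≡ 7 (mod 37)
7^2 ≡ 12 (mod 37)
7^3 ≡ 10 (mod 37)
7^4 ≡ 33 (mod 37)
7^6 ≡ 26 (mod 37)
7^9 ≡ 1 (mod 37) ✓
So ord_37(7) = 9, hence |⟨7⟩| = 9.
[(Z/37Z)^× : ⟨7⟩] = 36/9 = 4.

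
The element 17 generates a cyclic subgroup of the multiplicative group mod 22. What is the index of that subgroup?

1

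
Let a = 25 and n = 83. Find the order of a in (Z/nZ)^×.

41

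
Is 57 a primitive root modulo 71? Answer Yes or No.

No

φ(71) = 71 − 1 = 70 = 2 · 5 · 7.
An element g generates (Z/71Z)^× iff g^(70/q) ≢ 1 (mod 71) for each prime q ∈ {2, 5, 7}.
57^35 ≡ 1 (mod 71)  [q = 2: ≡ 1 ✗]
57^14 ≡ 5 (mod 71)  [q = 5: ≢ 1 ✓]
57^10 ≡ 1 (mod 71)  [q = 7: ≡ 1 ✗]
The check at q = 2 fails, so 57 generates a proper subgroup.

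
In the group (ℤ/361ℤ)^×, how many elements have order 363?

0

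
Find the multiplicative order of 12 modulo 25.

20

Since 12 ∈ (Z/25Z)^×, its order divides φ(25) = φ(5^2) = 5·(5−1) = 20 = 2^2 · 5.
Divisors of 20: 1, 2, 4, 5, 10, 20.
Check 12^d mod 25 for each divisor in increasing order:
12^1 ≡ 12
12^2 ≡ 19
12^4 ≡ 11
12^5 ≡ 7
12^10 ≡ 24
12^20 ≡ 1
So ord_25(12) = 20.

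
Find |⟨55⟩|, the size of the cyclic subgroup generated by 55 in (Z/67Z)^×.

33

By Lagrange's theorem, ord_67(55) divides φ(67) = 67 − 1 = 66 = 2 · 3 · 11.
Divisors of 66: 1, 2, 3, 6, 11, 22, 33, 66.
Test each divisor d:
55^1 ≡ 55 (mod 67)
55^2 ≡ 10 (mod 67)
55^3 ≡ 14 (mod 67)
55^6 ≡ 62 (mod 67)
55^11 ≡ 37 (mod 67)
55^22 ≡ 29 (mod 67)
55^33 ≡ 1 (mod 67) ✓
So ord_67(55) = 33.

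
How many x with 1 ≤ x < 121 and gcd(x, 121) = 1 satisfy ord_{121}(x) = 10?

φ(121) = φ(11^2) = 11·(11−1) = 110 = 2 · 5 · 11.
(Z/121Z)^× is cyclic (|G| = 110); a cyclic group of order m has exactly φ(d) elements of each order d | m, and none otherwise.
10 = 2 · 5 divides 110, and φ(10) = 4.

4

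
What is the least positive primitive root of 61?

2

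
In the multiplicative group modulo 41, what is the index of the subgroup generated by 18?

8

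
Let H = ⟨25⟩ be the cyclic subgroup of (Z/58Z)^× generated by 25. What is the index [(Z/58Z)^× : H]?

4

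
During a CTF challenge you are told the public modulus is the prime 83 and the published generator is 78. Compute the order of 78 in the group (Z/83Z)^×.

41

By Lagrange's theorem, ord_83(78) divides φ(83) = 83 − 1 = 82 = 2 · 41.
Divisors of 82: 1, 2, 41, 82.
Evaluate successive powers at the divisors of 82:
78^1 ≡ 78 (mod 83)
78^2 ≡ 25 (mod 83)
78^41 ≡ 1 (mod 83) ✓
So ord_83(78) = 41.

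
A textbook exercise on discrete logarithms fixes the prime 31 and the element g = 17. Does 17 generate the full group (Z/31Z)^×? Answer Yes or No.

φ(31) = 31 − 1 = 30 = 2 · 3 · 5.
It suffices to check that the order of 17 is not a proper divisor of 30: compute 17^(30/q) for q ∈ {2, 3, 5}.
17^15 ≡ 30 (mod 31)  [q = 2: ≢ 1 ✓]
17^10 ≡ 25 (mod 31)  [q = 3: ≢ 1 ✓]
17^6 ≡ 8 (mod 31)  [q = 5: ≢ 1 ✓]
All checks pass, so 17 has order 30 and is a primitive root modulo 31.

Yes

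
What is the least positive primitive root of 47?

φ(47) = 47 − 1 = 46 = 2 · 23.
Test candidates g = 2, 3, … against the prime factors q ∈ {2, 23} of φ(47): g is a generator iff g^(46/q) ≢ 1 for every such q.
g = 2: 2^23 ≡ 1 — hits 1, so not a primitive root.
g = 3: 3^23 ≡ 1 — hits 1, so not a primitive root.
g = 4: 4^23 ≡ 1 — hits 1, so not a primitive root.
g = 5: 5^23 ≡ 46; 5^2 ≡ 25 — none is 1, so 5 is a primitive root.
The smallest primitive root modulo 47 is 5.

5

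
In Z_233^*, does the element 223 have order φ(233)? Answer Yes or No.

Yes

φ(233) = 233 − 1 = 232 = 2^3 · 29.
Test 223^(232/q) mod 233 for each prime factor q of 232:
223^116 ≡ 232 (mod 233)  [q = 2: ≢ 1 ✓]
223^8 ≡ 128 (mod 233)  [q = 29: ≢ 1 ✓]
Every test exponent gives a nontrivial residue, hence 223 generates the full group.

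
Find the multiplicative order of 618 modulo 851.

66

ord(618) | φ(851) = φ(23·37) = (23−1)·(37−1) = 22·36 = 792 = 2^3 · 3^2 · 11.
Divisors of 792: 1, 2, 3, 4, 6, 8, 9, 11, 12, 18, 22, 24, 33, 36, 44, 66, 72, 88, 99, 132, 198, 264, 396, 792.
Evaluate successive powers at the divisors of 792:
618^1 ≡ 618 (mod 851)
618^2 ≡ 676 (mod 851)
618^3 ≡ 778 (mod 851)
618^4 ≡ 840 (mod 851)
618^6 ≡ 223 (mod 851)
618^8 ≡ 121 (mod 851)
618^9 ≡ 741 (mod 851)
618^11 ≡ 528 (mod 851)
618^12 ≡ 371 (mod 851)
618^18 ≡ 186 (mod 851)
618^22 ≡ 507 (mod 851)
618^24 ≡ 630 (mod 851)
618^33 ≡ 482 (mod 851)
618^36 ≡ 556 (mod 851)
618^44 ≡ 47 (mod 851)
618^66 ≡ 1 (mod 851) ✓
Hence ord(618) = 66.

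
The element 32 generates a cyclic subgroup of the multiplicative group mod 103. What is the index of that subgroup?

2

By Lagrange's theorem, ord_103(32) divides φ(103) = 103 − 1 = 102 = 2 · 3 · 17.
Divisors of 102: 1, 2, 3, 6, 17, 34, 51, 102.
Evaluate successive powers at the divisors of 102:
32^1 ≡ 32
32^2 ≡ 97
32^3 ≡ 14
32^6 ≡ 93
32^17 ≡ 46
32^34 ≡ 56
32^51 ≡ 1
The order of 32 is 51, so the subgroup it generates has 51 elements.
The index is φ(103) / ord(32) = 102 / 51 = 2.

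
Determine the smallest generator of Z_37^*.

φ(37) = 37 − 1 = 36 = 2^2 · 3^2.
g is a primitive root iff g^(36/q) ≢ 1 (mod 37) for each prime q ∈ {2, 3}.
g = 2: 2^18 ≡ 36; 2^12 ≡ 26 — none is 1, so 2 is a primitive root.
Hence the least primitive root of 37 is 2.

2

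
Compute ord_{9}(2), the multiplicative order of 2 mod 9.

ord(2) | φ(9) = φ(3^2) = 3·(3−1) = 6 = 2 · 3.
Divisors of 6: 1, 2, 3, 6.
Compute 2^d (mod 9) for the divisors d until we hit 1:
2^1 ≡ 2 (mod 9)
2^2 ≡ 4 (mod 9)
2^3 ≡ 8 (mod 9)
2^6 ≡ 1 (mod 9) ✓
Therefore the multiplicative order of 2 modulo 9 is 6.

6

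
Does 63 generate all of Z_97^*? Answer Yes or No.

No

φ(97) = 97 − 1 = 96 = 2^5 · 3.
An element g generates (Z/97Z)^× iff g^(96/q) ≢ 1 (mod 97) for each prime q ∈ {2, 3}.
63^48 ≡ 96 (mod 97)  [q = 2: ≢ 1 ✓]
63^32 ≡ 1 (mod 97)  [q = 3: ≡ 1 ✗]
63^32 ≡ 1 shows ord(63) | 32, strictly less than φ(97); not a primitive root.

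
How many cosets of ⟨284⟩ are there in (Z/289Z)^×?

1

Since 284 ∈ (Z/289Z)^×, its order divides φ(289) = φ(17^2) = 17·(17−1) = 272 = 2^4 · 17.
Divisors of 272: 1, 2, 4, 8, 16, 17, 34, 68, 136, 272.
Evaluate successive powers at the divisors of 272:
284^1 ≡ 284 (mod 289)
284^2 ≡ 25 (mod 289)
284^4 ≡ 47 (mod 289)
284^8 ≡ 186 (mod 289)
284^16 ≡ 205 (mod 289)
284^17 ≡ 131 (mod 289)
284^34 ≡ 110 (mod 289)
284^68 ≡ 251 (mod 289)
284^136 ≡ 288 (mod 289)
284^272 ≡ 1 (mod 289) ✓
The order of 284 is 272, so the subgroup it generates has 272 elements.
Index = |(Z/289Z)^×| / |⟨284⟩| = 272 / 272 = 1.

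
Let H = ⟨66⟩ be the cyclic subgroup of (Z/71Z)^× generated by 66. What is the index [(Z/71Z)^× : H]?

The order of 66 must divide φ(71) = 71 − 1 = 70 = 2 · 5 · 7.
Divisors of 70: 1, 2, 5, 7, 10, 14, 35, 70.
Check 66^d mod 71 for each divisor in increasing order:
66^1 ≡ 66
66^2 ≡ 25
66^5 ≡ 70
66^7 ≡ 46
66^10 ≡ 1
The order of 66 is 10, so the subgroup it generates has 10 elements.
[(Z/71Z)^× : ⟨66⟩] = 70/10 = 7.

7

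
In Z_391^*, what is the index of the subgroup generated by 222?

16

Since 222 ∈ (Z/391Z)^×, its order divides φ(391) = φ(17·23) = (17−1)·(23−1) = 16·22 = 352 = 2^5 · 11.
Divisors of 352: 1, 2, 4, 8, 11, 16, 22, 32, 44, 88, 176, 352.
Check 222^d mod 391 for each divisor in increasing order:
222^1 ≡ 222
222^2 ≡ 18
222^4 ≡ 324
222^8 ≡ 188
222^11 ≡ 137
222^16 ≡ 154
222^22 ≡ 1
Thus |⟨222⟩| = ord(222) = 22.
The index is φ(391) / ord(222) = 352 / 22 = 16.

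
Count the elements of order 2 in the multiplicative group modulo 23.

1

φ(23) = 23 − 1 = 22 = 2 · 11.
(Z/23Z)^× is cyclic (|G| = 22); a cyclic group of order m has exactly φ(d) elements of each order d | m, and none otherwise.
2 | 22, and φ(2) = 2 − 1 = 1.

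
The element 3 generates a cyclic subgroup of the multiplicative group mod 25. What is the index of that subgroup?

1

The order of 3 must divide φ(25) = φ(5^2) = 5·(5−1) = 20 = 2^2 · 5.
Divisors of 20: 1, 2, 4, 5, 10, 20.
Evaluate successive powers at the divisors of 20:
3^1 ≡ 3 (mod 25)
3^2 ≡ 9 (mod 25)
3^4 ≡ 6 (mod 25)
3^5 ≡ 18 (mod 25)
3^10 ≡ 24 (mod 25)
3^20 ≡ 1 (mod 25) ✓
The order of 3 is 20, so the subgroup it generates has 20 elements.
Index = |(Z/25Z)^×| / |⟨3⟩| = 20 / 20 = 1.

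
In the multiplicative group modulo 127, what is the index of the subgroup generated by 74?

Since 74 ∈ (Z/127Z)^×, its order divides φ(127) = 127 − 1 = 126 = 2 · 3^2 · 7.
Divisors of 126: 1, 2, 3, 6, 7, 9, 14, 18, 21, 42, 63, 126.
Compute 74^d (mod 127) for the divisors d until we hit 1:
74^1 ≡ 74
74^2 ≡ 15
74^3 ≡ 94
74^6 ≡ 73
74^7 ≡ 68
74^9 ≡ 4
74^14 ≡ 52
74^18 ≡ 16
74^21 ≡ 107
74^42 ≡ 19
74^63 ≡ 1
So ord_127(74) = 63, hence |⟨74⟩| = 63.
The index is φ(127) / ord(74) = 126 / 63 = 2.

2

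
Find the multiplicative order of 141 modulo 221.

The order of 141 must divide φ(221) = φ(13·17) = (13−1)·(17−1) = 12·16 = 192 = 2^6 · 3.
Divisors of 192: 1, 2, 3, 4, 6, 8, 12, 16, 24, 32, 48, 64, 96, 192.
Compute 141^d (mod 221) for the divisors d until we hit 1:
141^1 ≡ 141
141^2 ≡ 212
141^3 ≡ 57
141^4 ≡ 81
141^6 ≡ 155
141^8 ≡ 152
141^12 ≡ 157
141^16 ≡ 120
141^24 ≡ 118
141^32 ≡ 35
141^48 ≡ 1
Therefore the multiplicative order of 141 modulo 221 is 48.

48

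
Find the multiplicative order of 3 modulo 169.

39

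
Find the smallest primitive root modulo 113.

3

φ(113) = 113 − 1 = 112 = 2^4 · 7.
Test candidates g = 2, 3, … against the prime factors q ∈ {2, 7} of φ(113): g is a generator iff g^(112/q) ≢ 1 for every such q.
g = 2: 2^56 ≡ 1 — hits 1, so not a primitive root.
g = 3: 3^56 ≡ 112; 3^16 ≡ 49 — none is 1, so 3 is a primitive root.
Hence the least primitive root of 113 is 3.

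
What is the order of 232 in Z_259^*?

ord(232) | φ(259) = φ(7·37) = (7−1)·(37−1) = 6·36 = 216 = 2^3 · 3^3.
Divisors of 216: 1, 2, 3, 4, 6, 8, 9, 12, 18, 24, 27, 36, 54, 72, 108, 216.
Test each divisor d:
232^1 ≡ 232
232^2 ≡ 211
232^3 ≡ 1
The smallest such exponent is 3, so the order of 232 is 3.

3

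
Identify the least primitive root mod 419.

φ(419) = 419 − 1 = 418 = 2 · 11 · 19.
Test candidates g = 2, 3, … against the prime factors q ∈ {2, 11, 19} of φ(419): g is a generator iff g^(418/q) ≢ 1 for every such q.
g = 2: 2^209 ≡ 418; 2^38 ≡ 334; 2^22 ≡ 114 — none is 1, so 2 is a primitive root.
Hence the least primitive root of 419 is 2.

2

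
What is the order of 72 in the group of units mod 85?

Since 72 ∈ (Z/85Z)^×, its order divides φ(85) = φ(5·17) = (5−1)·(17−1) = 4·16 = 64 = 2^6.
Divisors of 64: 1, 2, 4, 8, 16, 32, 64.
Compute 72^d (mod 85) for the divisors d until we hit 1:
72^1 ≡ 72 (mod 85)
72^2 ≡ 84 (mod 85)
72^4 ≡ 1 (mod 85) ✓
Hence ord(72) = 4.

4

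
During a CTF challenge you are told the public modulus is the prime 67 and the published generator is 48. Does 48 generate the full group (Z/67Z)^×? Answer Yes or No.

Yes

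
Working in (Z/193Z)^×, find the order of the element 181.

24

The order of 181 must divide φ(193) = 193 − 1 = 192 = 2^6 · 3.
Divisors of 192: 1, 2, 3, 4, 6, 8, 12, 16, 24, 32, 48, 64, 96, 192.
Test each divisor d:
181^1 ≡ 181 (mod 193)
181^2 ≡ 144 (mod 193)
181^3 ≡ 9 (mod 193)
181^4 ≡ 85 (mod 193)
181^6 ≡ 81 (mod 193)
181^8 ≡ 84 (mod 193)
181^12 ≡ 192 (mod 193)
181^16 ≡ 108 (mod 193)
181^24 ≡ 1 (mod 193) ✓
The smallest such exponent is 24, so the order of 181 is 24.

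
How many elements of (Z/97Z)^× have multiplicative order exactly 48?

16

φ(97) = 97 − 1 = 96 = 2^5 · 3.
In a cyclic group of order 96, there are φ(d) elements of order d for each divisor d of 96, and zero for non-divisors.
48 = 2^4 · 3 divides 96, and φ(48) = 16.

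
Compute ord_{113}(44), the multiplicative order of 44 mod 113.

8

ord(44) | φ(113) = 113 − 1 = 112 = 2^4 · 7.
Divisors of 112: 1, 2, 4, 7, 8, 14, 16, 28, 56, 112.
Compute 44^d (mod 113) for the divisors d until we hit 1:
44^1 ≡ 44
44^2 ≡ 15
44^4 ≡ 112
44^7 ≡ 18
44^8 ≡ 1
So ord_113(44) = 8.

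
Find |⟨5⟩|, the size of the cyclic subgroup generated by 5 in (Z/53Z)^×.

52

ord(5) | φ(53) = 53 − 1 = 52 = 2^2 · 13.
Divisors of 52: 1, 2, 4, 13, 26, 52.
Compute 5^d (mod 53) for the divisors d until we hit 1:
5^1 ≡ 5
5^2 ≡ 25
5^4 ≡ 42
5^13 ≡ 23
5^26 ≡ 52
5^52 ≡ 1
The smallest such exponent is 52, so the order of 5 is 52.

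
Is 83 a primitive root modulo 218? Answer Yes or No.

φ(218) = φ(2)·φ(109) = 1·108 = 108 = 2^2 · 3^3.
An element g generates (Z/218Z)^× iff g^(108/q) ≢ 1 (mod 218) for each prime q ∈ {2, 3}.
83^54 ≡ 1 (mod 218)  [q = 2: ≡ 1 ✗]
83^36 ≡ 63 (mod 218)  [q = 3: ≢ 1 ✓]
83^54 ≡ 1 shows ord(83) | 54, strictly less than φ(218); not a primitive root.

No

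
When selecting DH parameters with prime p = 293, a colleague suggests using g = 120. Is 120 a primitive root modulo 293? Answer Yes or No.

φ(293) = 293 − 1 = 292 = 2^2 · 73.
120 is a primitive root mod 293 iff 120^(φ(293)/q) ≢ 1 for every prime q | φ(293), i.e. q ∈ {2, 73}.
120^146 ≡ 292 (mod 293)  [q = 2: ≢ 1 ✓]
120^4 ≡ 91 (mod 293)  [q = 73: ≢ 1 ✓]
None equal 1, so ord_293(120) = 292: 120 is a primitive root.

Yes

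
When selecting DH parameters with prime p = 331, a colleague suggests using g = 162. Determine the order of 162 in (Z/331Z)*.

The order of 162 must divide φ(331) = 331 − 1 = 330 = 2 · 3 · 5 · 11.
Divisors of 330: 1, 2, 3, 5, 6, 10, 11, 15, 22, 30, 33, 55, 66, 110, 165, 330.
Compute 162^d (mod 331) for the divisors d until we hit 1:
162^1 ≡ 162 (mod 331)
162^2 ≡ 95 (mod 331)
162^3 ≡ 164 (mod 331)
162^5 ≡ 23 (mod 331)
162^6 ≡ 85 (mod 331)
162^10 ≡ 198 (mod 331)
162^11 ≡ 300 (mod 331)
162^15 ≡ 251 (mod 331)
162^22 ≡ 299 (mod 331)
162^30 ≡ 111 (mod 331)
162^33 ≡ 330 (mod 331)
162^55 ≡ 32 (mod 331)
162^66 ≡ 1 (mod 331) ✓
So ord_331(162) = 66.

66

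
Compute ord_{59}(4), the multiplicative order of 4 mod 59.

29

Since 4 ∈ (Z/59Z)^×, its order divides φ(59) = 59 − 1 = 58 = 2 · 29.
Divisors of 58: 1, 2, 29, 58.
Compute 4^d (mod 59) for the divisors d until we hit 1:
4^1 ≡ 4 (mod 59)
4^2 ≡ 16 (mod 59)
4^29 ≡ 1 (mod 59) ✓
Therefore the multiplicative order of 4 modulo 59 is 29.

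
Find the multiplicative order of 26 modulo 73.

72

ord(26) | φ(73) = 73 − 1 = 72 = 2^3 · 3^2.
Divisors of 72: 1, 2, 3, 4, 6, 8, 9, 12, 18, 24, 36, 72.
Compute 26^d (mod 73) for the divisors d until we hit 1:
26^1 ≡ 26 (mod 73)
26^2 ≡ 19 (mod 73)
26^3 ≡ 56 (mod 73)
26^4 ≡ 69 (mod 73)
26^6 ≡ 70 (mod 73)
26^8 ≡ 16 (mod 73)
26^9 ≡ 51 (mod 73)
26^12 ≡ 9 (mod 73)
26^18 ≡ 46 (mod 73)
26^24 ≡ 8 (mod 73)
26^36 ≡ 72 (mod 73)
26^72 ≡ 1 (mod 73) ✓
Hence ord(26) = 72.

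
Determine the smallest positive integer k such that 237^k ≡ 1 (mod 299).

66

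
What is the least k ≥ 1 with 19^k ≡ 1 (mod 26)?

ord(19) | φ(26) = φ(2)·φ(13) = 1·12 = 12 = 2^2 · 3.
Divisors of 12: 1, 2, 3, 4, 6, 12.
Compute 19^d (mod 26) for the divisors d until we hit 1:
19^1 ≡ 19
19^2 ≡ 23
19^3 ≡ 21
19^4 ≡ 9
19^6 ≡ 25
19^12 ≡ 1
The smallest such exponent is 12, so the order of 19 is 12.

12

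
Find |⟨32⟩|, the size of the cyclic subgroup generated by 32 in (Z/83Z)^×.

82

By Lagrange's theorem, ord_83(32) divides φ(83) = 83 − 1 = 82 = 2 · 41.
Divisors of 82: 1, 2, 41, 82.
Compute 32^d (mod 83) for the divisors d until we hit 1:
32^1 ≡ 32
32^2 ≡ 28
32^41 ≡ 82
32^82 ≡ 1
Therefore the multiplicative order of 32 modulo 83 is 82.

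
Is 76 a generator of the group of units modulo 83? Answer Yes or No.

φ(83) = 83 − 1 = 82 = 2 · 41.
An element g generates (Z/83Z)^× iff g^(82/q) ≢ 1 (mod 83) for each prime q ∈ {2, 41}.
76^41 ≡ 82 (mod 83)  [q = 2: ≢ 1 ✓]
76^2 ≡ 49 (mod 83)  [q = 41: ≢ 1 ✓]
Every test exponent gives a nontrivial residue, hence 76 generates the full group.

Yes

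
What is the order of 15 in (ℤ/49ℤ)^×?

7

By Lagrange's theorem, ord_49(15) divides φ(49) = φ(7^2) = 7·(7−1) = 42 = 2 · 3 · 7.
Divisors of 42: 1, 2, 3, 6, 7, 14, 21, 42.
Compute 15^d (mod 49) for the divisors d until we hit 1:
15^1 ≡ 15 (mod 49)
15^2 ≡ 29 (mod 49)
15^3 ≡ 43 (mod 49)
15^6 ≡ 36 (mod 49)
15^7 ≡ 1 (mod 49) ✓
Therefore the multiplicative order of 15 modulo 49 is 7.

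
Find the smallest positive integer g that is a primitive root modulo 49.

3

φ(49) = φ(7^2) = 7·(7−1) = 42 = 2 · 3 · 7.
g is a primitive root iff g^(42/q) ≢ 1 (mod 49) for each prime q ∈ {2, 3, 7}.
g = 2: 2^21 ≡ 1 — hits 1, so not a primitive root.
g = 3: 3^21 ≡ 48; 3^14 ≡ 30; 3^6 ≡ 43 — none is 1, so 3 is a primitive root.
The smallest primitive root modulo 49 is 3.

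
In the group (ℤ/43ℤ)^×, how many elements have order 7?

φ(43) = 43 − 1 = 42 = 2 · 3 · 7.
Since (Z/43Z)^× is cyclic of order 42, the number of elements of order d is φ(d) when d | 42 and 0 otherwise.
7 | 42, and φ(7) = 7 − 1 = 6.

6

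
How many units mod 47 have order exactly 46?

22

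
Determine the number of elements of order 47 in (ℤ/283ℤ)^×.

46

φ(283) = 283 − 1 = 282 = 2 · 3 · 47.
(Z/283Z)^× is cyclic (|G| = 282); a cyclic group of order m has exactly φ(d) elements of each order d | m, and none otherwise.
47 | 282, and φ(47) = 47 − 1 = 46.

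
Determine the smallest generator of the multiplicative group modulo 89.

φ(89) = 89 − 1 = 88 = 2^3 · 11.
Test candidates g = 2, 3, … against the prime factors q ∈ {2, 11} of φ(89): g is a generator iff g^(88/q) ≢ 1 for every such q.
g = 2: 2^44 ≡ 1 — hits 1, so not a primitive root.
g = 3: 3^44 ≡ 88; 3^8 ≡ 64 — none is 1, so 3 is a primitive root.
The smallest primitive root modulo 89 is 3.

3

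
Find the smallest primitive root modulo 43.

φ(43) = 43 − 1 = 42 = 2 · 3 · 7.
Test candidates g = 2, 3, … against the prime factors q ∈ {2, 3, 7} of φ(43): g is a generator iff g^(42/q) ≢ 1 for every such q.
g = 2: 2^21 ≡ 42; 2^14 ≡ 1 — hits 1, so not a primitive root.
g = 3: 3^21 ≡ 42; 3^14 ≡ 36; 3^6 ≡ 41 — none is 1, so 3 is a primitive root.
So 3 is the smallest generator of (Z/43Z)^×.

3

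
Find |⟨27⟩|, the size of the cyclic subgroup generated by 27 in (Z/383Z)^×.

By Lagrange's theorem, ord_383(27) divides φ(383) = 383 − 1 = 382 = 2 · 191.
Divisors of 382: 1, 2, 191, 382.
Evaluate successive powers at the divisors of 382:
27^1 ≡ 27
27^2 ≡ 346
27^191 ≡ 1
The smallest such exponent is 191, so the order of 27 is 191.

191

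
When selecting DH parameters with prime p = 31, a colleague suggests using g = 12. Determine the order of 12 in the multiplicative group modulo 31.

ord(12) | φ(31) = 31 − 1 = 30 = 2 · 3 · 5.
Divisors of 30: 1, 2, 3, 5, 6, 10, 15, 30.
Compute 12^d (mod 31) for the divisors d until we hit 1:
12^1 ≡ 12 (mod 31)
12^2 ≡ 20 (mod 31)
12^3 ≡ 23 (mod 31)
12^5 ≡ 26 (mod 31)
12^6 ≡ 2 (mod 31)
12^10 ≡ 25 (mod 31)
12^15 ≡ 30 (mod 31)
12^30 ≡ 1 (mod 31) ✓
Hence ord(12) = 30.

30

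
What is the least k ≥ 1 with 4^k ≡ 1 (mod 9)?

ord(4) | φ(9) = φ(3^2) = 3·(3−1) = 6 = 2 · 3.
Divisors of 6: 1, 2, 3, 6.
Check 4^d mod 9 for each divisor in increasing order:
4^1 ≡ 4 (mod 9)
4^2 ≡ 7 (mod 9)
4^3 ≡ 1 (mod 9) ✓
Therefore the multiplicative order of 4 modulo 9 is 3.

3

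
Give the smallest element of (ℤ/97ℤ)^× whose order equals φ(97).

φ(97) = 97 − 1 = 96 = 2^5 · 3.
g is a primitive root iff g^(96/q) ≢ 1 (mod 97) for each prime q ∈ {2, 3}.
g = 2: 2^48 ≡ 1 — hits 1, so not a primitive root.
g = 3: 3^48 ≡ 1 — hits 1, so not a primitive root.
g = 4: 4^48 ≡ 1 — hits 1, so not a primitive root.
g = 5: 5^48 ≡ 96; 5^32 ≡ 35 — none is 1, so 5 is a primitive root.
The smallest primitive root modulo 97 is 5.

5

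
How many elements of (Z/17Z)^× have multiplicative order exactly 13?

0

φ(17) = 17 − 1 = 16 = 2^4.
Since (Z/17Z)^× is cyclic of order 16, the number of elements of order d is φ(d) when d | 16 and 0 otherwise.
Here 16 is not a multiple of 13, so there are no elements of order 13.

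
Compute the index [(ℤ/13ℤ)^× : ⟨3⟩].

Since 3 ∈ (Z/13Z)^×, its order divides φ(13) = 13 − 1 = 12 = 2^2 · 3.
Divisors of 12: 1, 2, 3, 4, 6, 12.
Evaluate successive powers at the divisors of 12:
3^1 ≡ 3 (mod 13)
3^2 ≡ 9 (mod 13)
3^3 ≡ 1 (mod 13) ✓
The order of 3 is 3, so the subgroup it generates has 3 elements.
The index is φ(13) / ord(3) = 12 / 3 = 4.

4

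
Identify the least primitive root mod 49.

φ(49) = φ(7^2) = 7·(7−1) = 42 = 2 · 3 · 7.
Test candidates g = 2, 3, … against the prime factors q ∈ {2, 3, 7} of φ(49): g is a generator iff g^(42/q) ≢ 1 for every such q.
g = 2: 2^21 ≡ 1 — hits 1, so not a primitive root.
g = 3: 3^21 ≡ 48; 3^14 ≡ 30; 3^6 ≡ 43 — none is 1, so 3 is a primitive root.
Hence the least primitive root of 49 is 3.

3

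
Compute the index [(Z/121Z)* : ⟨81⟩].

The order of 81 must divide φ(121) = φ(11^2) = 11·(11−1) = 110 = 2 · 5 · 11.
Divisors of 110: 1, 2, 5, 10, 11, 22, 55, 110.
Evaluate successive powers at the divisors of 110:
81^1 ≡ 81 (mod 121)
81^2 ≡ 27 (mod 121)
81^5 ≡ 1 (mod 121) ✓
So ord_121(81) = 5, hence |⟨81⟩| = 5.
The index is φ(121) / ord(81) = 110 / 5 = 22.

22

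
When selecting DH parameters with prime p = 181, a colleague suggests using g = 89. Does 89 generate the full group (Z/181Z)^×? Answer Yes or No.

φ(181) = 181 − 1 = 180 = 2^2 · 3^2 · 5.
An element g generates (Z/181Z)^× iff g^(180/q) ≢ 1 (mod 181) for each prime q ∈ {2, 3, 5}.
89^90 ≡ 180 (mod 181)  [q = 2: ≢ 1 ✓]
89^60 ≡ 48 (mod 181)  [q = 3: ≢ 1 ✓]
89^36 ≡ 1 (mod 181)  [q = 5: ≡ 1 ✗]
Since 89^36 ≡ 1, the order of 89 divides 36 < 180, so 89 is not a primitive root.

No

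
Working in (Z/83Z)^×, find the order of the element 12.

41

The order of 12 must divide φ(83) = 83 − 1 = 82 = 2 · 41.
Divisors of 82: 1, 2, 41, 82.
Compute 12^d (mod 83) for the divisors d until we hit 1:
12^1 ≡ 12 (mod 83)
12^2 ≡ 61 (mod 83)
12^41 ≡ 1 (mod 83) ✓
Therefore the multiplicative order of 12 modulo 83 is 41.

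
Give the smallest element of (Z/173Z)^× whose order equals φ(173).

2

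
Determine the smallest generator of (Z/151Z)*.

6

φ(151) = 151 − 1 = 150 = 2 · 3 · 5^2.
Test candidates g = 2, 3, … against the prime factors q ∈ {2, 3, 5} of φ(151): g is a generator iff g^(150/q) ≢ 1 for every such q.
g = 2: 2^75 ≡ 1 — hits 1, so not a primitive root.
g = 3: 3^75 ≡ 150; 3^50 ≡ 1 — hits 1, so not a primitive root.
g = 4: 4^75 ≡ 1 — hits 1, so not a primitive root.
g = 5: 5^75 ≡ 1 — hits 1, so not a primitive root.
g = 6: 6^75 ≡ 150; 6^50 ≡ 32; 6^30 ≡ 59 — none is 1, so 6 is a primitive root.
Hence the least primitive root of 151 is 6.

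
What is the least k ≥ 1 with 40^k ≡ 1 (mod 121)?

10

Since 40 ∈ (Z/121Z)^×, its order divides φ(121) = φ(11^2) = 11·(11−1) = 110 = 2 · 5 · 11.
Divisors of 110: 1, 2, 5, 10, 11, 22, 55, 110.
Compute 40^d (mod 121) for the divisors d until we hit 1:
40^1 ≡ 40
40^2 ≡ 27
40^5 ≡ 120
40^10 ≡ 1
So ord_121(40) = 10.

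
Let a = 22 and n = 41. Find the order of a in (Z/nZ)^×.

ord(22) | φ(41) = 41 − 1 = 40 = 2^3 · 5.
Divisors of 40: 1, 2, 4, 5, 8, 10, 20, 40.
Compute 22^d (mod 41) for the divisors d until we hit 1:
22^1 ≡ 22 (mod 41)
22^2 ≡ 33 (mod 41)
22^4 ≡ 23 (mod 41)
22^5 ≡ 14 (mod 41)
22^8 ≡ 37 (mod 41)
22^10 ≡ 32 (mod 41)
22^20 ≡ 40 (mod 41)
22^40 ≡ 1 (mod 41) ✓
Hence ord(22) = 40.

40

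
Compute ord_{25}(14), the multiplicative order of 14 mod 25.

10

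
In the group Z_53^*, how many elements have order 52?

24

φ(53) = 53 − 1 = 52 = 2^2 · 13.
(Z/53Z)^× is cyclic (|G| = 52); a cyclic group of order m has exactly φ(d) elements of each order d | m, and none otherwise.
52 = 2^2 · 13 divides 52, and φ(52) = 24.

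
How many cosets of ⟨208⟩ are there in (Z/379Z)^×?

1

The order of 208 must divide φ(379) = 379 − 1 = 378 = 2 · 3^3 · 7.
Divisors of 378: 1, 2, 3, 6, 7, 9, 14, 18, 21, 27, 42, 54, 63, 126, 189, 378.
Check 208^d mod 379 for each divisor in increasing order:
208^1 ≡ 208
208^2 ≡ 58
208^3 ≡ 315
208^6 ≡ 306
208^7 ≡ 355
208^9 ≡ 124
208^14 ≡ 197
208^18 ≡ 216
208^21 ≡ 199
208^27 ≡ 254
208^42 ≡ 185
208^54 ≡ 86
208^63 ≡ 52
208^126 ≡ 51
208^189 ≡ 378
208^378 ≡ 1
The order of 208 is 378, so the subgroup it generates has 378 elements.
Index = |(Z/379Z)^×| / |⟨208⟩| = 378 / 378 = 1.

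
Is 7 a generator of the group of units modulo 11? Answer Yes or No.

Yes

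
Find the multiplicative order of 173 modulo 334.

83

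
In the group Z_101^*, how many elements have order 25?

20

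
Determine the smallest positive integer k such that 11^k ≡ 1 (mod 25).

The order of 11 must divide φ(25) = φ(5^2) = 5·(5−1) = 20 = 2^2 · 5.
Divisors of 20: 1, 2, 4, 5, 10, 20.
Evaluate successive powers at the divisors of 20:
11^1 ≡ 11 (mod 25)
11^2 ≡ 21 (mod 25)
11^4 ≡ 16 (mod 25)
11^5 ≡ 1 (mod 25) ✓
Hence ord(11) = 5.

5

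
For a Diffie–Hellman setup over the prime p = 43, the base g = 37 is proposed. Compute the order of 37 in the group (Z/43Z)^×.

6

The order of 37 must divide φ(43) = 43 − 1 = 42 = 2 · 3 · 7.
Divisors of 42: 1, 2, 3, 6, 7, 14, 21, 42.
Test each divisor d:
37^1 ≡ 37
37^2 ≡ 36
37^3 ≡ 42
37^6 ≡ 1
So ord_43(37) = 6.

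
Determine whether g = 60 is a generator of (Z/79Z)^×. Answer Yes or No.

Yes

φ(79) = 79 − 1 = 78 = 2 · 3 · 13.
Test 60^(78/q) mod 79 for each prime factor q of 78:
60^39 ≡ 78 (mod 79)  [q = 2: ≢ 1 ✓]
60^26 ≡ 55 (mod 79)  [q = 3: ≢ 1 ✓]
60^6 ≡ 38 (mod 79)  [q = 13: ≢ 1 ✓]
None equal 1, so ord_79(60) = 78: 60 is a primitive root.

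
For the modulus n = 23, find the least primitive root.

5

φ(23) = 23 − 1 = 22 = 2 · 11.
g is a primitive root iff g^(22/q) ≢ 1 (mod 23) for each prime q ∈ {2, 11}.
g = 2: 2^11 ≡ 1 — hits 1, so not a primitive root.
g = 3: 3^11 ≡ 1 — hits 1, so not a primitive root.
g = 4: 4^11 ≡ 1 — hits 1, so not a primitive root.
g = 5: 5^11 ≡ 22; 5^2 ≡ 2 — none is 1, so 5 is a primitive root.
The smallest primitive root modulo 23 is 5.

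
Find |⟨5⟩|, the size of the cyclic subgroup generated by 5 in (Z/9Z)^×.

6

The order of 5 must divide φ(9) = φ(3^2) = 3·(3−1) = 6 = 2 · 3.
Divisors of 6: 1, 2, 3, 6.
Compute 5^d (mod 9) for the divisors d until we hit 1:
5^1 ≡ 5 (mod 9)
5^2 ≡ 7 (mod 9)
5^3 ≡ 8 (mod 9)
5^6 ≡ 1 (mod 9) ✓
So ord_9(5) = 6.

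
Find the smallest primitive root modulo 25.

2

φ(25) = φ(5^2) = 5·(5−1) = 20 = 2^2 · 5.
Test candidates g = 2, 3, … against the prime factors q ∈ {2, 5} of φ(25): g is a generator iff g^(20/q) ≢ 1 for every such q.
g = 2: 2^10 ≡ 24; 2^4 ≡ 16 — none is 1, so 2 is a primitive root.
The smallest primitive root modulo 25 is 2.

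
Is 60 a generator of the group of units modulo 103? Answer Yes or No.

No

φ(103) = 103 − 1 = 102 = 2 · 3 · 17.
60 is a primitive root mod 103 iff 60^(φ(103)/q) ≢ 1 for every prime q | φ(103), i.e. q ∈ {2, 3, 17}.
60^51 ≡ 1 (mod 103)  [q = 2: ≡ 1 ✗]
60^34 ≡ 46 (mod 103)  [q = 3: ≢ 1 ✓]
60^6 ≡ 81 (mod 103)  [q = 17: ≢ 1 ✓]
The check at q = 2 fails, so 60 generates a proper subgroup.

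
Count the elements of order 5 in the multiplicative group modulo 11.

φ(11) = 11 − 1 = 10 = 2 · 5.
Since (Z/11Z)^× is cyclic of order 10, the number of elements of order d is φ(d) when d | 10 and 0 otherwise.
5 | 10, and φ(5) = 5 − 1 = 4.

4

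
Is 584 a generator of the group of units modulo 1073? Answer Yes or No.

No

1073 = 29 · 37 is a product of two distinct odd primes, so (Z/1073Z)^× ≅ (Z/29Z)^× × (Z/37Z)^× is not cyclic.
No primitive root modulo 1073 exists; in particular 584 is not one.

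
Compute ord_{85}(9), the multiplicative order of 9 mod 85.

8

By Lagrange's theorem, ord_85(9) divides φ(85) = φ(5·17) = (5−1)·(17−1) = 4·16 = 64 = 2^6.
Divisors of 64: 1, 2, 4, 8, 16, 32, 64.
Evaluate successive powers at the divisors of 64:
9^1 ≡ 9
9^2 ≡ 81
9^4 ≡ 16
9^8 ≡ 1
So ord_85(9) = 8.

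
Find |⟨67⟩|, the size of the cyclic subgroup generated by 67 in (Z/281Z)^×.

40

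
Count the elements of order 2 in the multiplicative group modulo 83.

φ(83) = 83 − 1 = 82 = 2 · 41.
In a cyclic group of order 82, there are φ(d) elements of order d for each divisor d of 82, and zero for non-divisors.
2 | 82, and φ(2) = 2 − 1 = 1.

1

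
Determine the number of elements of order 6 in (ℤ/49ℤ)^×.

2

φ(49) = φ(7^2) = 7·(7−1) = 42 = 2 · 3 · 7.
Since (Z/49Z)^× is cyclic of order 42, the number of elements of order d is φ(d) when d | 42 and 0 otherwise.
6 = 2 · 3 divides 42, and φ(6) = 2.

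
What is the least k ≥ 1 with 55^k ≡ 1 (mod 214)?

Since 55 ∈ (Z/214Z)^×, its order divides φ(214) = φ(2)·φ(107) = 1·106 = 106 = 2 · 53.
Divisors of 106: 1, 2, 53, 106.
Test each divisor d:
55^1 ≡ 55 (mod 214)
55^2 ≡ 29 (mod 214)
55^53 ≡ 213 (mod 214)
55^106 ≡ 1 (mod 214) ✓
So ord_214(55) = 106.

106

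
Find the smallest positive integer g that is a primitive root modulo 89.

3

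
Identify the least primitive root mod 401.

3

φ(401) = 401 − 1 = 400 = 2^4 · 5^2.
Test candidates g = 2, 3, … against the prime factors q ∈ {2, 5} of φ(401): g is a generator iff g^(400/q) ≢ 1 for every such q.
g = 2: 2^200 ≡ 1 — hits 1, so not a primitive root.
g = 3: 3^200 ≡ 400; 3^80 ≡ 72 — none is 1, so 3 is a primitive root.
So 3 is the smallest generator of (Z/401Z)^×.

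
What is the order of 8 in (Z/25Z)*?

20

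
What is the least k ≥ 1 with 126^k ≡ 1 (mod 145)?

28

By Lagrange's theorem, ord_145(126) divides φ(145) = φ(5·29) = (5−1)·(29−1) = 4·28 = 112 = 2^4 · 7.
Divisors of 112: 1, 2, 4, 7, 8, 14, 16, 28, 56, 112.
Compute 126^d (mod 145) for the divisors d until we hit 1:
126^1 ≡ 126 (mod 145)
126^2 ≡ 71 (mod 145)
126^4 ≡ 111 (mod 145)
126^7 ≡ 46 (mod 145)
126^8 ≡ 141 (mod 145)
126^14 ≡ 86 (mod 145)
126^16 ≡ 16 (mod 145)
126^28 ≡ 1 (mod 145) ✓
Therefore the multiplicative order of 126 modulo 145 is 28.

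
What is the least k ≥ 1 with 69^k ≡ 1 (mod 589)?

By Lagrange's theorem, ord_589(69) divides φ(589) = φ(19·31) = (19−1)·(31−1) = 18·30 = 540 = 2^2 · 3^3 · 5.
Divisors of 540: 1, 2, 3, 4, 5, 6, 9, 10, 12, 15, 18, 20, 27, 30, 36, 45, 54, 60, 90, 108, 135, 180, 270, 540.
Test each divisor d:
69^1 ≡ 69 (mod 589)
69^2 ≡ 49 (mod 589)
69^3 ≡ 436 (mod 589)
69^4 ≡ 45 (mod 589)
69^5 ≡ 160 (mod 589)
69^6 ≡ 438 (mod 589)
69^9 ≡ 132 (mod 589)
69^10 ≡ 273 (mod 589)
69^12 ≡ 419 (mod 589)
69^15 ≡ 94 (mod 589)
69^18 ≡ 343 (mod 589)
69^20 ≡ 315 (mod 589)
69^27 ≡ 512 (mod 589)
69^30 ≡ 1 (mod 589) ✓
The smallest such exponent is 30, so the order of 69 is 30.

30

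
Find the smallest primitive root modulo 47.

5

φ(47) = 47 − 1 = 46 = 2 · 23.
g is a primitive root iff g^(46/q) ≢ 1 (mod 47) for each prime q ∈ {2, 23}.
g = 2: 2^23 ≡ 1 — hits 1, so not a primitive root.
g = 3: 3^23 ≡ 1 — hits 1, so not a primitive root.
g = 4: 4^23 ≡ 1 — hits 1, so not a primitive root.
g = 5: 5^23 ≡ 46; 5^2 ≡ 25 — none is 1, so 5 is a primitive root.
The smallest primitive root modulo 47 is 5.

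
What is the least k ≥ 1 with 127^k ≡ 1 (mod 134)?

ord(127) | φ(134) = φ(2)·φ(67) = 1·66 = 66 = 2 · 3 · 11.
Divisors of 66: 1, 2, 3, 6, 11, 22, 33, 66.
Check 127^d mod 134 for each divisor in increasing order:
127^1 ≡ 127 (mod 134)
127^2 ≡ 49 (mod 134)
127^3 ≡ 59 (mod 134)
127^6 ≡ 131 (mod 134)
127^11 ≡ 37 (mod 134)
127^22 ≡ 29 (mod 134)
127^33 ≡ 1 (mod 134) ✓
The smallest such exponent is 33, so the order of 127 is 33.

33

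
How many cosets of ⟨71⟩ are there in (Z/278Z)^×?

2

The order of 71 must divide φ(278) = φ(2)·φ(139) = 1·138 = 138 = 2 · 3 · 23.
Divisors of 138: 1, 2, 3, 6, 23, 46, 69, 138.
Evaluate successive powers at the divisors of 138:
71^1 ≡ 71
71^2 ≡ 37
71^3 ≡ 125
71^6 ≡ 57
71^23 ≡ 181
71^46 ≡ 235
71^69 ≡ 1
The order of 71 is 69, so the subgroup it generates has 69 elements.
[(Z/278Z)^× : ⟨71⟩] = 138/69 = 2.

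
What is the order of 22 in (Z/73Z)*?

8

Since 22 ∈ (Z/73Z)^×, its order divides φ(73) = 73 − 1 = 72 = 2^3 · 3^2.
Divisors of 72: 1, 2, 3, 4, 6, 8, 9, 12, 18, 24, 36, 72.
Compute 22^d (mod 73) for the divisors d until we hit 1:
22^1 ≡ 22
22^2 ≡ 46
22^3 ≡ 63
22^4 ≡ 72
22^6 ≡ 27
22^8 ≡ 1
The smallest such exponent is 8, so the order of 22 is 8.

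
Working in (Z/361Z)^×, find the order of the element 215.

ord(215) | φ(361) = φ(19^2) = 19·(19−1) = 342 = 2 · 3^2 · 19.
Divisors of 342: 1, 2, 3, 6, 9, 18, 19, 38, 57, 114, 171, 342.
Evaluate successive powers at the divisors of 342:
215^1 ≡ 215 (mod 361)
215^2 ≡ 17 (mod 361)
215^3 ≡ 45 (mod 361)
215^6 ≡ 220 (mod 361)
215^9 ≡ 153 (mod 361)
215^18 ≡ 305 (mod 361)
215^19 ≡ 234 (mod 361)
215^38 ≡ 245 (mod 361)
215^57 ≡ 292 (mod 361)
215^114 ≡ 68 (mod 361)
215^171 ≡ 1 (mod 361) ✓
So ord_361(215) = 171.

171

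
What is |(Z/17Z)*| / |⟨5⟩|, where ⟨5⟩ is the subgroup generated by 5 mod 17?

ord(5) | φ(17) = 17 − 1 = 16 = 2^4.
Divisors of 16: 1, 2, 4, 8, 16.
Evaluate successive powers at the divisors of 16:
5^1 ≡ 5 (mod 17)
5^2 ≡ 8 (mod 17)
5^4 ≡ 13 (mod 17)
5^8 ≡ 16 (mod 17)
5^16 ≡ 1 (mod 17) ✓
So ord_17(5) = 16, hence |⟨5⟩| = 16.
Index = |(Z/17Z)^×| / |⟨5⟩| = 16 / 16 = 1.

1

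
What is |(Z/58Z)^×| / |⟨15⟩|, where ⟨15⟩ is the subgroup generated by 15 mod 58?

1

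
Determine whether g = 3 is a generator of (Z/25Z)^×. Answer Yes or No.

Yes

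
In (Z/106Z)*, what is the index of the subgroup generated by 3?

1

By Lagrange's theorem, ord_106(3) divides φ(106) = φ(2)·φ(53) = 1·52 = 52 = 2^2 · 13.
Divisors of 52: 1, 2, 4, 13, 26, 52.
Test each divisor d:
3^1 ≡ 3 (mod 106)
3^2 ≡ 9 (mod 106)
3^4 ≡ 81 (mod 106)
3^13 ≡ 83 (mod 106)
3^26 ≡ 105 (mod 106)
3^52 ≡ 1 (mod 106) ✓
The order of 3 is 52, so the subgroup it generates has 52 elements.
Index = |(Z/106Z)^×| / |⟨3⟩| = 52 / 52 = 1.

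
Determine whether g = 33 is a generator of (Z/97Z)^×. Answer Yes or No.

φ(97) = 97 − 1 = 96 = 2^5 · 3.
It suffices to check that the order of 33 is not a proper divisor of 96: compute 33^(96/q) for q ∈ {2, 3}.
33^48 ≡ 1 (mod 97)  [q = 2: ≡ 1 ✗]
33^32 ≡ 1 (mod 97)  [q = 3: ≡ 1 ✗]
33^48 ≡ 1 shows ord(33) | 48, strictly less than φ(97); not a primitive root.

No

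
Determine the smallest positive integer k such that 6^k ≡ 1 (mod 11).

10

ord(6) | φ(11) = 11 − 1 = 10 = 2 · 5.
Divisors of 10: 1, 2, 5, 10.
Compute 6^d (mod 11) for the divisors d until we hit 1:
6^1 ≡ 6 (mod 11)
6^2 ≡ 3 (mod 11)
6^5 ≡ 10 (mod 11)
6^10 ≡ 1 (mod 11) ✓
So ord_11(6) = 10.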